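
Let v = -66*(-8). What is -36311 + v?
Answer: -35783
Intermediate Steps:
v = 528
-36311 + v = -36311 + 528 = -35783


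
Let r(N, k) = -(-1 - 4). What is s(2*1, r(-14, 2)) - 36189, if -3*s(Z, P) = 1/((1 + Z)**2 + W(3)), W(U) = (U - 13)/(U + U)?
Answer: -796159/22 ≈ -36189.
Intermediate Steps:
r(N, k) = 5 (r(N, k) = -1*(-5) = 5)
W(U) = (-13 + U)/(2*U) (W(U) = (-13 + U)/((2*U)) = (-13 + U)*(1/(2*U)) = (-13 + U)/(2*U))
s(Z, P) = -1/(3*(-5/3 + (1 + Z)**2)) (s(Z, P) = -1/(3*((1 + Z)**2 + (1/2)*(-13 + 3)/3)) = -1/(3*((1 + Z)**2 + (1/2)*(1/3)*(-10))) = -1/(3*((1 + Z)**2 - 5/3)) = -1/(3*(-5/3 + (1 + Z)**2)))
s(2*1, r(-14, 2)) - 36189 = -1/(-5 + 3*(1 + 2*1)**2) - 36189 = -1/(-5 + 3*(1 + 2)**2) - 36189 = -1/(-5 + 3*3**2) - 36189 = -1/(-5 + 3*9) - 36189 = -1/(-5 + 27) - 36189 = -1/22 - 36189 = -796159/22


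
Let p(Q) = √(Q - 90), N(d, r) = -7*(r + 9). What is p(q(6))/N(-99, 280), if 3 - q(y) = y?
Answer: -I*√93/2023 ≈ -0.004767*I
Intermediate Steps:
q(y) = 3 - y
N(d, r) = -63 - 7*r (N(d, r) = -7*(9 + r) = -63 - 7*r)
p(Q) = √(-90 + Q)
p(q(6))/N(-99, 280) = √(-90 + (3 - 1*6))/(-63 - 7*280) = √(-90 + (3 - 6))/(-63 - 1960) = √(-90 - 3)/(-2023) = √(-93)*(-1/2023) = (I*√93)*(-1/2023) = -I*√93/2023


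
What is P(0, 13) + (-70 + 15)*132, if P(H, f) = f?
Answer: -7247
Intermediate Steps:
P(0, 13) + (-70 + 15)*132 = 13 + (-70 + 15)*132 = 13 - 55*132 = 13 - 7260 = -7247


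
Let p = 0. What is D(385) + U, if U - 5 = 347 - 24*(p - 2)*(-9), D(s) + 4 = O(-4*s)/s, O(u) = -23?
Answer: -32363/385 ≈ -84.060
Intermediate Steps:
D(s) = -4 - 23/s
U = -80 (U = 5 + (347 - 24*(0 - 2)*(-9)) = 5 + (347 - (-48)*(-9)) = 5 + (347 - 24*18) = 5 + (347 - 432) = 5 - 85 = -80)
D(385) + U = (-4 - 23/385) - 80 = -1563/385 - 80 = -32363/385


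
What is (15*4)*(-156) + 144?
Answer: -9216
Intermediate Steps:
(15*4)*(-156) + 144 = 60*(-156) + 144 = -9360 + 144 = -9216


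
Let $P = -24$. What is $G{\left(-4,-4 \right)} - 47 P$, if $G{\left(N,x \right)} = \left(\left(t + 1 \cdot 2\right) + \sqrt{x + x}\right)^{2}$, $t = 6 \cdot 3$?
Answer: $1520 + 80 i \sqrt{2} \approx 1520.0 + 113.14 i$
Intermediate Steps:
$t = 18$
$G{\left(N,x \right)} = \left(20 + \sqrt{2} \sqrt{x}\right)^{2}$ ($G{\left(N,x \right)} = \left(\left(18 + 1 \cdot 2\right) + \sqrt{x + x}\right)^{2} = \left(\left(18 + 2\right) + \sqrt{2 x}\right)^{2} = \left(20 + \sqrt{2} \sqrt{x}\right)^{2}$)
$G{\left(-4,-4 \right)} - 47 P = \left(20 + \sqrt{2} \sqrt{-4}\right)^{2} - -1128 = \left(20 + \sqrt{2} \cdot 2 i\right)^{2} + 1128 = \left(20 + 2 i \sqrt{2}\right)^{2} + 1128 = 1128 + \left(20 + 2 i \sqrt{2}\right)^{2}$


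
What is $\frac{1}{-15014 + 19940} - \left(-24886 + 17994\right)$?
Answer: $\frac{33949993}{4926} \approx 6892.0$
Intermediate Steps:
$\frac{1}{-15014 + 19940} - \left(-24886 + 17994\right) = \frac{1}{4926} - -6892 = \frac{1}{4926} + 6892 = \frac{33949993}{4926}$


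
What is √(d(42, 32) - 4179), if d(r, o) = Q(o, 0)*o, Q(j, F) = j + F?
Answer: I*√3155 ≈ 56.169*I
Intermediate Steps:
Q(j, F) = F + j
d(r, o) = o² (d(r, o) = (0 + o)*o = o*o = o²)
√(d(42, 32) - 4179) = √(32² - 4179) = √(1024 - 4179) = √(-3155) = I*√3155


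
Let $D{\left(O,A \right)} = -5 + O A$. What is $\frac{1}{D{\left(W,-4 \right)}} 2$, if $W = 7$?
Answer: $- \frac{2}{33} \approx -0.060606$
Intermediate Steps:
$D{\left(O,A \right)} = -5 + A O$
$\frac{1}{D{\left(W,-4 \right)}} 2 = \frac{1}{-5 - 28} \cdot 2 = \frac{1}{-33} \cdot 2 = \left(- \frac{1}{33}\right) 2 = - \frac{2}{33}$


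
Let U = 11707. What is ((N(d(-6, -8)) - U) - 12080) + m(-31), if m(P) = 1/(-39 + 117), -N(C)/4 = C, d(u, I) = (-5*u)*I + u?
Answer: -1778633/78 ≈ -22803.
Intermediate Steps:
d(u, I) = u - 5*I*u (d(u, I) = -5*I*u + u = u - 5*I*u)
N(C) = -4*C
m(P) = 1/78
((N(d(-6, -8)) - U) - 12080) + m(-31) = ((-(-24)*(1 - 5*(-8)) - 1*11707) - 12080) + 1/78 = ((-(-24)*(1 + 40) - 11707) - 12080) + 1/78 = ((-(-24)*41 - 11707) - 12080) + 1/78 = ((-4*(-246) - 11707) - 12080) + 1/78 = ((984 - 11707) - 12080) + 1/78 = (-10723 - 12080) + 1/78 = -22803 + 1/78 = -1778633/78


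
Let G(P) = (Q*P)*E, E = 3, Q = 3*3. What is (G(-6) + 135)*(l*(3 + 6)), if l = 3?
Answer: -729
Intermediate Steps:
Q = 9
G(P) = 27*P (G(P) = (9*P)*3 = 27*P)
(G(-6) + 135)*(l*(3 + 6)) = (27*(-6) + 135)*(3*(3 + 6)) = (-162 + 135)*(3*9) = -27*27 = -729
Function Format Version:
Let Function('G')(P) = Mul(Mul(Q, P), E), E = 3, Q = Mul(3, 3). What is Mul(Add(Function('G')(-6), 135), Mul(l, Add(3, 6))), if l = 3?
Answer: -729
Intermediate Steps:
Q = 9
Function('G')(P) = Mul(27, P) (Function('G')(P) = Mul(Mul(9, P), 3) = Mul(27, P))
Mul(Add(Function('G')(-6), 135), Mul(l, Add(3, 6))) = Mul(Add(Mul(27, -6), 135), Mul(3, Add(3, 6))) = Mul(Add(-162, 135), Mul(3, 9)) = Mul(-27, 27) = -729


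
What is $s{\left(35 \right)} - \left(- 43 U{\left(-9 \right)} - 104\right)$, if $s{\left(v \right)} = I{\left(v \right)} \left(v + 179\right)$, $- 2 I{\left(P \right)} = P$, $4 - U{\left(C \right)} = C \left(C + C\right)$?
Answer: $-10435$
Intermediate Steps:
$U{\left(C \right)} = 4 - 2 C^{2}$ ($U{\left(C \right)} = 4 - C \left(C + C\right) = 4 - C 2 C = 4 - 2 C^{2}$)
$I{\left(P \right)} = - \frac{P}{2}$
$s{\left(v \right)} = - \frac{v \left(179 + v\right)}{2}$ ($s{\left(v \right)} = - \frac{v}{2} \left(v + 179\right) = - \frac{v}{2} \left(179 + v\right) = - \frac{v \left(179 + v\right)}{2}$)
$s{\left(35 \right)} - \left(- 43 U{\left(-9 \right)} - 104\right) = \left(- \frac{1}{2}\right) 35 \left(179 + 35\right) - \left(- 43 \left(4 - 2 \left(-9\right)^{2}\right) - 104\right) = \left(- \frac{1}{2}\right) 35 \cdot 214 - \left(- 43 \left(4 - 162\right) - 104\right) = -3745 - \left(- 43 \left(4 - 162\right) - 104\right) = -3745 - \left(\left(-43\right) \left(-158\right) - 104\right) = -3745 - \left(6794 - 104\right) = -3745 - 6690 = -10435$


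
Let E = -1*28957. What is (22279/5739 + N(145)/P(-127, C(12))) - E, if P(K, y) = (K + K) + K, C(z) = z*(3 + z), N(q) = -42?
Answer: 21108306100/728853 ≈ 28961.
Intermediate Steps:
P(K, y) = 3*K (P(K, y) = 2*K + K = 3*K)
E = -28957
(22279/5739 + N(145)/P(-127, C(12))) - E = (22279/5739 - 42/(3*(-127))) - 1*(-28957) = (22279*(1/5739) - 42/(-381)) + 28957 = (22279/5739 - 42*(-1/381)) + 28957 = (22279/5739 + 14/127) + 28957 = 2909779/728853 + 28957 = 21108306100/728853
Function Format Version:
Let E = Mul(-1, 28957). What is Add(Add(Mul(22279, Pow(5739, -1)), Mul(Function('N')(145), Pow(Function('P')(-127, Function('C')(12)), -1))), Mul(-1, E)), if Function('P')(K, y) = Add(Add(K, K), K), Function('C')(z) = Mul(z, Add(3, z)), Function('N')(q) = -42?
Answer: Rational(21108306100, 728853) ≈ 28961.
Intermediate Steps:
Function('P')(K, y) = Mul(3, K) (Function('P')(K, y) = Add(Mul(2, K), K) = Mul(3, K))
E = -28957
Add(Add(Mul(22279, Pow(5739, -1)), Mul(Function('N')(145), Pow(Function('P')(-127, Function('C')(12)), -1))), Mul(-1, E)) = Add(Add(Mul(22279, Pow(5739, -1)), Mul(-42, Pow(Mul(3, -127), -1))), Mul(-1, -28957)) = Add(Add(Mul(22279, Rational(1, 5739)), Mul(-42, Pow(-381, -1))), 28957) = Add(Add(Rational(22279, 5739), Mul(-42, Rational(-1, 381))), 28957) = Add(Add(Rational(22279, 5739), Rational(14, 127)), 28957) = Add(Rational(2909779, 728853), 28957) = Rational(21108306100, 728853)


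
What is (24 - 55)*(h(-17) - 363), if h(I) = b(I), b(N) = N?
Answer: 11780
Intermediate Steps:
h(I) = I
(24 - 55)*(h(-17) - 363) = (24 - 55)*(-17 - 363) = -31*(-380) = 11780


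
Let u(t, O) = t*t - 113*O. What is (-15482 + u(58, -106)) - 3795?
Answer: -3935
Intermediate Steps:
u(t, O) = t² - 113*O
(-15482 + u(58, -106)) - 3795 = (-15482 + (58² - 113*(-106))) - 3795 = (-15482 + (3364 + 11978)) - 3795 = (-15482 + 15342) - 3795 = -140 - 3795 = -3935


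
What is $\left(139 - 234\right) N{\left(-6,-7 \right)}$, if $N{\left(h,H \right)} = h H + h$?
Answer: $-3420$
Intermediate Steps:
$N{\left(h,H \right)} = h + H h$ ($N{\left(h,H \right)} = H h + h = h + H h$)
$\left(139 - 234\right) N{\left(-6,-7 \right)} = \left(139 - 234\right) \left(- 6 \left(1 - 7\right)\right) = - 95 \left(\left(-6\right) \left(-6\right)\right) = \left(-95\right) 36 = -3420$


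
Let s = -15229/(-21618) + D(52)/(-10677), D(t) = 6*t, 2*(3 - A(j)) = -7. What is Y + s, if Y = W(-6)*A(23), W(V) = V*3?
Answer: -8949848315/76938462 ≈ -116.32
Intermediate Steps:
A(j) = 13/2 (A(j) = 3 - ½*(-7) = 3 + 7/2 = 13/2)
W(V) = 3*V
Y = -117 (Y = (3*(-6))*(13/2) = -18*13/2 = -117)
s = 51951739/76938462 (s = -15229/(-21618) + (6*52)/(-10677) = -15229*(-1/21618) + 312*(-1/10677) = 15229/21618 - 104/3559 = 51951739/76938462 ≈ 0.67524)
Y + s = -117 + 51951739/76938462 = -8949848315/76938462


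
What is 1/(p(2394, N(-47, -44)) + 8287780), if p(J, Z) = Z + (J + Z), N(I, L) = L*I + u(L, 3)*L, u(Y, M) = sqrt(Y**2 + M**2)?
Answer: 829431/6879556331402 + 22*sqrt(1945)/17198890828505 ≈ 1.2062e-7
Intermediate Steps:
u(Y, M) = sqrt(M**2 + Y**2)
N(I, L) = I*L + L*sqrt(9 + L**2) (N(I, L) = L*I + sqrt(3**2 + L**2)*L = I*L + sqrt(9 + L**2)*L = I*L + L*sqrt(9 + L**2))
p(J, Z) = J + 2*Z
1/(p(2394, N(-47, -44)) + 8287780) = 1/((2394 + 2*(-44*(-47 + sqrt(9 + (-44)**2)))) + 8287780) = 1/((2394 + 2*(-44*(-47 + sqrt(9 + 1936)))) + 8287780) = 1/((2394 + 2*(-44*(-47 + sqrt(1945)))) + 8287780) = 1/((2394 + 2*(2068 - 44*sqrt(1945))) + 8287780) = 1/((2394 + (4136 - 88*sqrt(1945))) + 8287780) = 1/((6530 - 88*sqrt(1945)) + 8287780) = 1/(8294310 - 88*sqrt(1945))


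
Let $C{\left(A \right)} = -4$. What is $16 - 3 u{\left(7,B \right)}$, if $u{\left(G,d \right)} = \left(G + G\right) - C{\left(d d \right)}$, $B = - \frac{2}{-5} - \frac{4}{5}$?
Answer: $-38$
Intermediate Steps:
$B = - \frac{2}{5}$ ($B = \left(-2\right) \left(- \frac{1}{5}\right) - \frac{4}{5} = \frac{2}{5} - \frac{4}{5} = - \frac{2}{5} \approx -0.4$)
$u{\left(G,d \right)} = 4 + 2 G$ ($u{\left(G,d \right)} = \left(G + G\right) - -4 = 2 G + 4 = 4 + 2 G$)
$16 - 3 u{\left(7,B \right)} = 16 - 3 \left(4 + 2 \cdot 7\right) = 16 - 3 \left(4 + 14\right) = 16 - 54 = -38$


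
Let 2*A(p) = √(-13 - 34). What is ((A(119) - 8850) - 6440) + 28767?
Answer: 13477 + I*√47/2 ≈ 13477.0 + 3.4278*I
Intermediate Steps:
A(p) = I*√47/2 (A(p) = √(-13 - 34)/2 = √(-47)/2 = (I*√47)/2 = I*√47/2)
((A(119) - 8850) - 6440) + 28767 = ((I*√47/2 - 8850) - 6440) + 28767 = ((-8850 + I*√47/2) - 6440) + 28767 = (-15290 + I*√47/2) + 28767 = 13477 + I*√47/2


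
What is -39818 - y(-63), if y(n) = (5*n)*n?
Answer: -59663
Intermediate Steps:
y(n) = 5*n**2
-39818 - y(-63) = -39818 - 5*(-63)**2 = -39818 - 5*3969 = -39818 - 1*19845 = -39818 - 19845 = -59663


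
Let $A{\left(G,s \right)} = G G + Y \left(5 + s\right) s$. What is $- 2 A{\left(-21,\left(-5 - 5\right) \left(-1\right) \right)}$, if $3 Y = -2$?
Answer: $-682$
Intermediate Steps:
$Y = - \frac{2}{3}$ ($Y = \frac{1}{3} \left(-2\right) = - \frac{2}{3} \approx -0.66667$)
$A{\left(G,s \right)} = G^{2} + s \left(- \frac{10}{3} - \frac{2 s}{3}\right)$ ($A{\left(G,s \right)} = G G + - \frac{2 \left(5 + s\right)}{3} s = G^{2} + \left(- \frac{10}{3} - \frac{2 s}{3}\right) s = G^{2} + s \left(- \frac{10}{3} - \frac{2 s}{3}\right)$)
$- 2 A{\left(-21,\left(-5 - 5\right) \left(-1\right) \right)} = - 2 \left(\left(-21\right)^{2} - \frac{10 \left(-5 - 5\right) \left(-1\right)}{3} - \frac{2 \left(\left(-5 - 5\right) \left(-1\right)\right)^{2}}{3}\right) = - 2 \left(441 - \frac{10 \left(-5 - 5\right) \left(-1\right)}{3} - \frac{2 \left(\left(-5 - 5\right) \left(-1\right)\right)^{2}}{3}\right) = - 2 \left(441 - \frac{10 \left(\left(-10\right) \left(-1\right)\right)}{3} - \frac{2 \left(\left(-10\right) \left(-1\right)\right)^{2}}{3}\right) = - 2 \left(441 - \frac{100}{3} - \frac{2 \cdot 10^{2}}{3}\right) = - 2 \left(441 - \frac{100}{3} - \frac{200}{3}\right) = \left(-2\right) 341 = -682$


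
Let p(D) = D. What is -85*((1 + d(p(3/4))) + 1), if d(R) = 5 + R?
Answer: -2635/4 ≈ -658.75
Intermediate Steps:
-85*((1 + d(p(3/4))) + 1) = -85*((1 + (5 + 3/4)) + 1) = -85*((1 + (5 + 3*(¼))) + 1) = -85*((1 + (5 + ¾)) + 1) = -85*((1 + 23/4) + 1) = -85*(27/4 + 1) = -85*31/4 = -2635/4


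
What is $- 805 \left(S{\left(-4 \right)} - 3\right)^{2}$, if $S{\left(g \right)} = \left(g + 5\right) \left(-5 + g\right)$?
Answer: $-115920$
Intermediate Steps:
$S{\left(g \right)} = \left(-5 + g\right) \left(5 + g\right)$ ($S{\left(g \right)} = \left(5 + g\right) \left(-5 + g\right) = \left(-5 + g\right) \left(5 + g\right)$)
$- 805 \left(S{\left(-4 \right)} - 3\right)^{2} = - 805 \left(\left(-25 + \left(-4\right)^{2}\right) - 3\right)^{2} = - 805 \left(\left(-25 + 16\right) - 3\right)^{2} = - 805 \left(-9 - 3\right)^{2} = - 805 \left(-12\right)^{2} = \left(-805\right) 144 = -115920$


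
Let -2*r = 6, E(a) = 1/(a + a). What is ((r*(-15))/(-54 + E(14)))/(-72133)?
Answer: 1260/108992963 ≈ 1.1560e-5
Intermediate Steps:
E(a) = 1/(2*a)
r = -3 (r = -1/2*6 = -3)
((r*(-15))/(-54 + E(14)))/(-72133) = ((-3*(-15))/(-54 + (1/2)/14))/(-72133) = (45/(-54 + (1/2)*(1/14)))*(-1/72133) = (45/(-54 + 1/28))*(-1/72133) = (45/(-1511/28))*(-1/72133) = (45*(-28/1511))*(-1/72133) = -1260/1511*(-1/72133) = 1260/108992963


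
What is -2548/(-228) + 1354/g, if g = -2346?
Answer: 236204/22287 ≈ 10.598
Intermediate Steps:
-2548/(-228) + 1354/g = -2548/(-228) + 1354/(-2346) = -2548*(-1/228) + 1354*(-1/2346) = 637/57 - 677/1173 = 236204/22287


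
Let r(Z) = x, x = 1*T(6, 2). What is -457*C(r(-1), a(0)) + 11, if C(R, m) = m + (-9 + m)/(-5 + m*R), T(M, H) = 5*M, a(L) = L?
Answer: -4058/5 ≈ -811.60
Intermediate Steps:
x = 30 (x = 1*(5*6) = 1*30 = 30)
r(Z) = 30
C(R, m) = m + (-9 + m)/(-5 + R*m)
-457*C(r(-1), a(0)) + 11 = -457*(-9 - 4*0 + 30*0**2)/(-5 + 30*0) + 11 = -457*(-9 + 0 + 30*0)/(-5 + 0) + 11 = -457*(-9 + 0 + 0)/(-5) + 11 = -(-457)*(-9)/5 + 11 = -457*9/5 + 11 = -4113/5 + 11 = -4058/5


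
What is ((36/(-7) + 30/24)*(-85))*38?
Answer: 176035/14 ≈ 12574.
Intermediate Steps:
((36/(-7) + 30/24)*(-85))*38 = ((36*(-⅐) + 30*(1/24))*(-85))*38 = ((-36/7 + 5/4)*(-85))*38 = -109/28*(-85)*38 = (9265/28)*38 = 176035/14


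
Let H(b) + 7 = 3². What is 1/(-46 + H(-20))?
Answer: -1/44 ≈ -0.022727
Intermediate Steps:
H(b) = 2 (H(b) = -7 + 3² = -7 + 9 = 2)
1/(-46 + H(-20)) = 1/(-46 + 2) = 1/(-44) = -1/44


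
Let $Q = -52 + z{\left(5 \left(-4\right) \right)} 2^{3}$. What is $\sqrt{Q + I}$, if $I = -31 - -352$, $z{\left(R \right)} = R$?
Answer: $\sqrt{109} \approx 10.44$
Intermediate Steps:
$I = 321$ ($I = -31 + 352 = 321$)
$Q = -212$ ($Q = -52 + 5 \left(-4\right) 2^{3} = -52 - 160 = -212$)
$\sqrt{Q + I} = \sqrt{-212 + 321} = \sqrt{109}$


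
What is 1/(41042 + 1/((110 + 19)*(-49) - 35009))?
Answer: 41330/1696265859 ≈ 2.4365e-5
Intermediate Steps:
1/(41042 + 1/((110 + 19)*(-49) - 35009)) = 1/(41042 + 1/(129*(-49) - 35009)) = 1/(41042 + 1/(-6321 - 35009)) = 1/(41042 + 1/(-41330)) = 1/(41042 - 1/41330) = 1/(1696265859/41330) = 41330/1696265859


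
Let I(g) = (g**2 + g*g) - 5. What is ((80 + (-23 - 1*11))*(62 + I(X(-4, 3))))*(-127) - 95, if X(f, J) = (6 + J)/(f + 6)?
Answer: -569690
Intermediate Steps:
X(f, J) = (6 + J)/(6 + f)
I(g) = -5 + 2*g**2 (I(g) = (g**2 + g**2) - 5 = 2*g**2 - 5 = -5 + 2*g**2)
((80 + (-23 - 1*11))*(62 + I(X(-4, 3))))*(-127) - 95 = ((80 + (-23 - 1*11))*(62 + (-5 + 2*((6 + 3)/(6 - 4))**2)))*(-127) - 95 = ((80 + (-23 - 11))*(62 + (-5 + 2*(9/2)**2)))*(-127) - 95 = ((80 - 34)*(62 + (-5 + 2*((1/2)*9)**2)))*(-127) - 95 = (46*(62 + (-5 + 2*(9/2)**2)))*(-127) - 95 = (46*(62 + (-5 + 2*(81/4))))*(-127) - 95 = (46*(62 + (-5 + 81/2)))*(-127) - 95 = (46*(62 + 71/2))*(-127) - 95 = (46*(195/2))*(-127) - 95 = 4485*(-127) - 95 = -569595 - 95 = -569690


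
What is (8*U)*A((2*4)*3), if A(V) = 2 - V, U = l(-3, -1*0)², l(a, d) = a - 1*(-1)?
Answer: -704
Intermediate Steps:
l(a, d) = 1 + a (l(a, d) = a + 1 = 1 + a)
U = 4 (U = (1 - 3)² = (-2)² = 4)
(8*U)*A((2*4)*3) = (8*4)*(2 - 2*4*3) = 32*(2 - 8*3) = 32*(2 - 1*24) = 32*(2 - 24) = 32*(-22) = -704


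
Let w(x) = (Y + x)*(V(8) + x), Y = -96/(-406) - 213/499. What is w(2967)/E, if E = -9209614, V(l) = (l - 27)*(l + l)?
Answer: -400154246328/466453134679 ≈ -0.85787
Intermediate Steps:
V(l) = 2*l*(-27 + l) (V(l) = (-27 + l)*(2*l) = 2*l*(-27 + l))
Y = -19287/101297 (Y = -96*(-1/406) - 213*1/499 = 48/203 - 213/499 = -19287/101297 ≈ -0.19040)
w(x) = (-304 + x)*(-19287/101297 + x) (w(x) = (-19287/101297 + x)*(2*8*(-27 + 8) + x) = (-19287/101297 + x)*(2*8*(-19) + x) = (-19287/101297 + x)*(-304 + x) = (-304 + x)*(-19287/101297 + x))
w(2967)/E = (5863248/101297 + 2967² - 30813575/101297*2967)/(-9209614) = (5863248/101297 + 8803089 - 91423877025/101297)*(-1/9209614) = (800308492656/101297)*(-1/9209614) = -400154246328/466453134679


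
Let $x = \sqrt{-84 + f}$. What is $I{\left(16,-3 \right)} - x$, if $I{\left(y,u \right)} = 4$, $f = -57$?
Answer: $4 - i \sqrt{141} \approx 4.0 - 11.874 i$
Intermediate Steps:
$x = i \sqrt{141}$ ($x = \sqrt{-84 - 57} = \sqrt{-141} = i \sqrt{141} \approx 11.874 i$)
$I{\left(16,-3 \right)} - x = 4 - i \sqrt{141}$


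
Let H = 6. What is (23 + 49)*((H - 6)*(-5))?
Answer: 0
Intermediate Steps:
(23 + 49)*((H - 6)*(-5)) = (23 + 49)*((6 - 6)*(-5)) = 72*(0*(-5)) = 72*0 = 0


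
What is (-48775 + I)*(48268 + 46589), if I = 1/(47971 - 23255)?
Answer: -114352285630443/24716 ≈ -4.6267e+9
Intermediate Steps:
I = 1/24716 ≈ 4.0460e-5
(-48775 + I)*(48268 + 46589) = (-48775 + 1/24716)*(48268 + 46589) = -1205522899/24716*94857 = -114352285630443/24716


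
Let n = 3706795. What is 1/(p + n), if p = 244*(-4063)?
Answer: 1/2715423 ≈ 3.6827e-7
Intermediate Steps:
p = -991372
1/(p + n) = 1/(-991372 + 3706795) = 1/2715423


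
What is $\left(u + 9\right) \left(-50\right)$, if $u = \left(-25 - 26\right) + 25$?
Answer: $850$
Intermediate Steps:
$u = -26$ ($u = -51 + 25 = -26$)
$\left(u + 9\right) \left(-50\right) = \left(-26 + 9\right) \left(-50\right) = \left(-17\right) \left(-50\right) = 850$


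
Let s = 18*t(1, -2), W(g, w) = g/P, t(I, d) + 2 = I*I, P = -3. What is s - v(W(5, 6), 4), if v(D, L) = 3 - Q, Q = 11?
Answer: -10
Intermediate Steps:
t(I, d) = -2 + I² (t(I, d) = -2 + I*I = -2 + I²)
W(g, w) = -g/3 (W(g, w) = g/(-3) = g*(-⅓) = -g/3)
v(D, L) = -8 (v(D, L) = 3 - 1*11 = 3 - 11 = -8)
s = -18 (s = 18*(-2 + 1²) = 18*(-2 + 1) = 18*(-1) = -18)
s - v(W(5, 6), 4) = -18 - 1*(-8) = -18 + 8 = -10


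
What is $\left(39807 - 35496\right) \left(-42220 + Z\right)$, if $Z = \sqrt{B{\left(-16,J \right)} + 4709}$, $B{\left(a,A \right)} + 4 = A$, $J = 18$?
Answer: $-182010420 + 4311 \sqrt{4723} \approx -1.8171 \cdot 10^{8}$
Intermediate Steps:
$B{\left(a,A \right)} = -4 + A$
$Z = \sqrt{4723}$ ($Z = \sqrt{\left(-4 + 18\right) + 4709} = \sqrt{14 + 4709} = \sqrt{4723} \approx 68.724$)
$\left(39807 - 35496\right) \left(-42220 + Z\right) = \left(39807 - 35496\right) \left(-42220 + \sqrt{4723}\right) = 4311 \left(-42220 + \sqrt{4723}\right) = -182010420 + 4311 \sqrt{4723}$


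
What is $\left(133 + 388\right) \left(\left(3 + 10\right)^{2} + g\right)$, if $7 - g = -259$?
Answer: $226635$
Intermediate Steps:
$g = 266$ ($g = 7 - -259 = 7 + 259 = 266$)
$\left(133 + 388\right) \left(\left(3 + 10\right)^{2} + g\right) = \left(133 + 388\right) \left(\left(3 + 10\right)^{2} + 266\right) = 521 \left(13^{2} + 266\right) = 521 \left(169 + 266\right) = 521 \cdot 435 = 226635$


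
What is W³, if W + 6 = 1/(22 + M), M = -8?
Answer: -571787/2744 ≈ -208.38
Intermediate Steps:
W = -83/14 (W = -6 + 1/(22 - 8) = -6 + 1/14 = -83/14 ≈ -5.9286)
W³ = (-83/14)³ = -571787/2744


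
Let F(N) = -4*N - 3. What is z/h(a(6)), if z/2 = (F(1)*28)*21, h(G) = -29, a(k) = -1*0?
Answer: 8232/29 ≈ 283.86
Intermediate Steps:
F(N) = -3 - 4*N
a(k) = 0
z = -8232 (z = 2*(((-3 - 4*1)*28)*21) = 2*(((-3 - 4)*28)*21) = 2*(-7*28*21) = 2*(-196*21) = 2*(-4116) = -8232)
z/h(a(6)) = -8232/(-29) = -8232*(-1/29) = 8232/29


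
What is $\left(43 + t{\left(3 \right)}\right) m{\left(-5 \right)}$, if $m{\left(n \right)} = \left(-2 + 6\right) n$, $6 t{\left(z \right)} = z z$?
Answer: $-890$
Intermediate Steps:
$t{\left(z \right)} = \frac{z^{2}}{6}$ ($t{\left(z \right)} = \frac{z z}{6} = \frac{z^{2}}{6}$)
$m{\left(n \right)} = 4 n$
$\left(43 + t{\left(3 \right)}\right) m{\left(-5 \right)} = \left(43 + \frac{3^{2}}{6}\right) 4 \left(-5\right) = \left(43 + \frac{1}{6} \cdot 9\right) \left(-20\right) = \left(43 + \frac{3}{2}\right) \left(-20\right) = \frac{89}{2} \left(-20\right) = -890$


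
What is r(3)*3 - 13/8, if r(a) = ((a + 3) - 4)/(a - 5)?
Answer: -37/8 ≈ -4.6250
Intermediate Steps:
r(a) = (-1 + a)/(-5 + a) (r(a) = ((3 + a) - 4)/(-5 + a) = (-1 + a)/(-5 + a))
r(3)*3 - 13/8 = ((-1 + 3)/(-5 + 3))*3 - 13/8 = (2/(-2))*3 - 13*1/8 = -1/2*2*3 - 13/8 = -1*3 - 13/8 = -3 - 13/8 = -37/8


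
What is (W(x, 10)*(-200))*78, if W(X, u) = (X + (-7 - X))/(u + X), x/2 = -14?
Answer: -18200/3 ≈ -6066.7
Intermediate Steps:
x = -28 (x = 2*(-14) = -28)
W(X, u) = -7/(X + u)
(W(x, 10)*(-200))*78 = (-7/(-28 + 10)*(-200))*78 = (-7/(-18)*(-200))*78 = (-7*(-1/18)*(-200))*78 = ((7/18)*(-200))*78 = -700/9*78 = -18200/3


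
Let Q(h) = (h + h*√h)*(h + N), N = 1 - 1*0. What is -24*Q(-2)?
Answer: -48 - 48*I*√2 ≈ -48.0 - 67.882*I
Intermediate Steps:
N = 1 (N = 1 + 0 = 1)
Q(h) = (1 + h)*(h + h^(3/2)) (Q(h) = (h + h*√h)*(h + 1) = (h + h^(3/2))*(1 + h) = (1 + h)*(h + h^(3/2)))
-24*Q(-2) = -24*(-2 + (-2)² + (-2)^(3/2) + (-2)^(5/2)) = -24*(-2 + 4 - 2*I*√2 + 4*I*√2) = -24*(2 + 2*I*√2) = -48 - 48*I*√2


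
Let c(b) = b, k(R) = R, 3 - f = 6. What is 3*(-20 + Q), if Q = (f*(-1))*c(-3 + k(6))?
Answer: -33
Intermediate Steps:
f = -3 (f = 3 - 1*6 = 3 - 6 = -3)
Q = 9 (Q = (-3*(-1))*(-3 + 6) = 3*3 = 9)
3*(-20 + Q) = 3*(-20 + 9) = 3*(-11) = -33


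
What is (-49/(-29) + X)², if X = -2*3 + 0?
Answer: 15625/841 ≈ 18.579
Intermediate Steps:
X = -6 (X = -6 + 0 = -6)
(-49/(-29) + X)² = (-49/(-29) - 6)² = (-49*(-1/29) - 6)² = (49/29 - 6)² = (-125/29)² = 15625/841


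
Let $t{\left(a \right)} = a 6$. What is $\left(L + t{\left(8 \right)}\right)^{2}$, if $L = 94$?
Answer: $20164$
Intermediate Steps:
$t{\left(a \right)} = 6 a$
$\left(L + t{\left(8 \right)}\right)^{2} = \left(94 + 6 \cdot 8\right)^{2} = \left(94 + 48\right)^{2} = 142^{2} = 20164$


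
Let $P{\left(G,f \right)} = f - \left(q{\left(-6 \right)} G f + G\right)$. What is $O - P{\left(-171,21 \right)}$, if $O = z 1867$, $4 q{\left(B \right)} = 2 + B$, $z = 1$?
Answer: $5266$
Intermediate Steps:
$q{\left(B \right)} = \frac{1}{2} + \frac{B}{4}$ ($q{\left(B \right)} = \frac{2 + B}{4} = \frac{1}{2} + \frac{B}{4}$)
$O = 1867$ ($O = 1 \cdot 1867 = 1867$)
$P{\left(G,f \right)} = f - G + G f$ ($P{\left(G,f \right)} = f - \left(\left(\frac{1}{2} + \frac{1}{4} \left(-6\right)\right) G f + G\right) = f - \left(\left(\frac{1}{2} - \frac{3}{2}\right) G f + G\right) = f - \left(- G f + G\right) = f - \left(G - G f\right) = f + \left(- G + G f\right) = f - G + G f$)
$O - P{\left(-171,21 \right)} = 1867 - \left(21 - -171 - 3591\right) = 1867 - \left(21 + 171 - 3591\right) = 1867 - -3399 = 1867 + 3399 = 5266$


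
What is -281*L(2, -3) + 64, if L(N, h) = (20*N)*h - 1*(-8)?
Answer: 31536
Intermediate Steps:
L(N, h) = 8 + 20*N*h (L(N, h) = 20*N*h + 8 = 8 + 20*N*h)
-281*L(2, -3) + 64 = -281*(8 + 20*2*(-3)) + 64 = -281*(8 - 120) + 64 = -281*(-112) + 64 = 31472 + 64 = 31536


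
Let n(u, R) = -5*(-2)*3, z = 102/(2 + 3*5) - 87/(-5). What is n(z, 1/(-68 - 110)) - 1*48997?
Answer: -48967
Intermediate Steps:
z = 117/5 (z = 102/(2 + 15) - 87*(-1/5) = 102/17 + 87/5 = 102*(1/17) + 87/5 = 6 + 87/5 = 117/5 ≈ 23.400)
n(u, R) = 30 (n(u, R) = 10*3 = 30)
n(z, 1/(-68 - 110)) - 1*48997 = 30 - 1*48997 = 30 - 48997 = -48967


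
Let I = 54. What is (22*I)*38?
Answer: 45144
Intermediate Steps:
(22*I)*38 = (22*54)*38 = 1188*38 = 45144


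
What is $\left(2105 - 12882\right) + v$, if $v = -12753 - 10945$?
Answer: $-34475$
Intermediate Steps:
$v = -23698$
$\left(2105 - 12882\right) + v = \left(2105 - 12882\right) - 23698 = -10777 - 23698 = -34475$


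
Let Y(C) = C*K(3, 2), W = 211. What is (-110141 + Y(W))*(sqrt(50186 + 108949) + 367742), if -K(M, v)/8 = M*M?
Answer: -46090208086 - 12909299*sqrt(15) ≈ -4.6140e+10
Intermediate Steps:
K(M, v) = -8*M**2 (K(M, v) = -8*M*M = -8*M**2)
Y(C) = -72*C (Y(C) = C*(-8*3**2) = C*(-8*9) = C*(-72) = -72*C)
(-110141 + Y(W))*(sqrt(50186 + 108949) + 367742) = (-110141 - 72*211)*(sqrt(50186 + 108949) + 367742) = (-110141 - 15192)*(sqrt(159135) + 367742) = -125333*(103*sqrt(15) + 367742) = -125333*(367742 + 103*sqrt(15)) = -46090208086 - 12909299*sqrt(15)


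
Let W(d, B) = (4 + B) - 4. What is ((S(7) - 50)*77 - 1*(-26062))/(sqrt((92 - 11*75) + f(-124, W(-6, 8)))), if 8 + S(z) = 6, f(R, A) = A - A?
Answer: -22058*I*sqrt(733)/733 ≈ -814.73*I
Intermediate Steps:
W(d, B) = B
f(R, A) = 0
S(z) = -2 (S(z) = -8 + 6 = -2)
((S(7) - 50)*77 - 1*(-26062))/(sqrt((92 - 11*75) + f(-124, W(-6, 8)))) = ((-2 - 50)*77 - 1*(-26062))/(sqrt((92 - 11*75) + 0)) = (-52*77 + 26062)/(sqrt((92 - 825) + 0)) = (-4004 + 26062)/(sqrt(-733 + 0)) = 22058/(sqrt(-733)) = 22058/((I*sqrt(733))) = 22058*(-I*sqrt(733)/733) = -22058*I*sqrt(733)/733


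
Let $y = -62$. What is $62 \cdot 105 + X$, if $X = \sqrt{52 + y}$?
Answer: $6510 + i \sqrt{10} \approx 6510.0 + 3.1623 i$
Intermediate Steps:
$X = i \sqrt{10}$ ($X = \sqrt{52 - 62} = \sqrt{-10} = i \sqrt{10} \approx 3.1623 i$)
$62 \cdot 105 + X = 62 \cdot 105 + i \sqrt{10} = 6510 + i \sqrt{10}$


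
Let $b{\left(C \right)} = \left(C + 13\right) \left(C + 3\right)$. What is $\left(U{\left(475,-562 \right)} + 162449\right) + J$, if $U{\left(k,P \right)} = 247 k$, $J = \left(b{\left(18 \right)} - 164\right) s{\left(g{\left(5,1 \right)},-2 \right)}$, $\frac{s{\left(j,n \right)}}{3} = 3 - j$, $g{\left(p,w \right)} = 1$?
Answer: $282696$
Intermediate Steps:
$b{\left(C \right)} = \left(3 + C\right) \left(13 + C\right)$ ($b{\left(C \right)} = \left(13 + C\right) \left(3 + C\right) = \left(3 + C\right) \left(13 + C\right)$)
$s{\left(j,n \right)} = 9 - 3 j$ ($s{\left(j,n \right)} = 3 \left(3 - j\right) = 9 - 3 j$)
$J = 2922$ ($J = \left(\left(39 + 18^{2} + 16 \cdot 18\right) - 164\right) \left(9 - 3\right) = \left(\left(39 + 324 + 288\right) - 164\right) \left(9 - 3\right) = \left(651 - 164\right) 6 = 487 \cdot 6 = 2922$)
$\left(U{\left(475,-562 \right)} + 162449\right) + J = \left(247 \cdot 475 + 162449\right) + 2922 = \left(117325 + 162449\right) + 2922 = 279774 + 2922 = 282696$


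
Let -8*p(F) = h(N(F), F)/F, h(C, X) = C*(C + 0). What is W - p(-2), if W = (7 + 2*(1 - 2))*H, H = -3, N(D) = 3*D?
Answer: -69/4 ≈ -17.250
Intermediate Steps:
h(C, X) = C**2 (h(C, X) = C*C = C**2)
p(F) = -9*F/8 (p(F) = -(3*F)**2/(8*F) = -9*F**2/(8*F) = -9*F/8)
W = -15 (W = (7 + 2*(1 - 2))*(-3) = (7 + 2*(-1))*(-3) = (7 - 2)*(-3) = 5*(-3) = -15)
W - p(-2) = -15 - (-9)*(-2)/8 = -15 - 1*9/4 = -15 - 9/4 = -69/4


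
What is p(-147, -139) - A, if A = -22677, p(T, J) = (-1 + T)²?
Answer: 44581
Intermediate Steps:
p(-147, -139) - A = (-1 - 147)² - 1*(-22677) = (-148)² + 22677 = 21904 + 22677 = 44581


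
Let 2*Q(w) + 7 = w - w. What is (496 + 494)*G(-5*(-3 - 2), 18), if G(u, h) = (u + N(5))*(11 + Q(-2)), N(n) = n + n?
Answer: 259875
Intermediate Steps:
N(n) = 2*n
Q(w) = -7/2 (Q(w) = -7/2 + (w - w)/2 = -7/2 + (½)*0 = -7/2 + 0 = -7/2)
G(u, h) = 75 + 15*u/2 (G(u, h) = (u + 2*5)*(11 - 7/2) = (u + 10)*(15/2) = (10 + u)*(15/2) = 75 + 15*u/2)
(496 + 494)*G(-5*(-3 - 2), 18) = (496 + 494)*(75 + 15*(-5*(-3 - 2))/2) = 990*(75 + 15*(-5*(-5))/2) = 990*(75 + (15/2)*25) = 990*(75 + 375/2) = 990*(525/2) = 259875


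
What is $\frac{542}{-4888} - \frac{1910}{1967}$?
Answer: $- \frac{5201097}{4807348} \approx -1.0819$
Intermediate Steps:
$\frac{542}{-4888} - \frac{1910}{1967} = 542 \left(- \frac{1}{4888}\right) - \frac{1910}{1967} = - \frac{271}{2444} - \frac{1910}{1967} = - \frac{5201097}{4807348}$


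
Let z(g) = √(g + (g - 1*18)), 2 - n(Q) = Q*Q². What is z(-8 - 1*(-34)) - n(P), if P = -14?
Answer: -2746 + √34 ≈ -2740.2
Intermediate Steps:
n(Q) = 2 - Q³ (n(Q) = 2 - Q*Q² = 2 - Q³)
z(g) = √(-18 + 2*g) (z(g) = √(g + (g - 18)) = √(g + (-18 + g)) = √(-18 + 2*g))
z(-8 - 1*(-34)) - n(P) = √(-18 + 2*(-8 - 1*(-34))) - (2 - 1*(-14)³) = √(-18 + 2*(-8 + 34)) - (2 - 1*(-2744)) = √(-18 + 2*26) - (2 + 2744) = √(-18 + 52) - 1*2746 = √34 - 2746 = -2746 + √34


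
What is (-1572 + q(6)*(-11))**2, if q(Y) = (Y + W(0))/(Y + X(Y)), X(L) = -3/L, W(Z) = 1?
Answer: 2515396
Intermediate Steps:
q(Y) = (1 + Y)/(Y - 3/Y) (q(Y) = (Y + 1)/(Y - 3/Y) = (1 + Y)/(Y - 3/Y))
(-1572 + q(6)*(-11))**2 = (-1572 + (6*(1 + 6)/(-3 + 6**2))*(-11))**2 = (-1572 + (6*7/(-3 + 36))*(-11))**2 = (-1572 + (6*7/33)*(-11))**2 = (-1572 + (6*(1/33)*7)*(-11))**2 = (-1572 + (14/11)*(-11))**2 = (-1572 - 14)**2 = (-1586)**2 = 2515396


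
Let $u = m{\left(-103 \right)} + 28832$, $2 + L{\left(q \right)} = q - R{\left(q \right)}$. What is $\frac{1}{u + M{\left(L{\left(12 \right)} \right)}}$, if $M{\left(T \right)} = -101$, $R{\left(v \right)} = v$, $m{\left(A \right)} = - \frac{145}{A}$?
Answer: $\frac{103}{2959438} \approx 3.4804 \cdot 10^{-5}$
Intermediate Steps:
$L{\left(q \right)} = -2$ ($L{\left(q \right)} = -2 + \left(q - q\right) = -2 + 0 = -2$)
$u = \frac{2969841}{103}$ ($u = - \frac{145}{-103} + 28832 = \left(-145\right) \left(- \frac{1}{103}\right) + 28832 = \frac{145}{103} + 28832 = \frac{2969841}{103} \approx 28833.0$)
$\frac{1}{u + M{\left(L{\left(12 \right)} \right)}} = \frac{1}{\frac{2969841}{103} - 101} = \frac{1}{\frac{2959438}{103}} = \frac{103}{2959438}$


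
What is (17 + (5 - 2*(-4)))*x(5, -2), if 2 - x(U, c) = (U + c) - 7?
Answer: 180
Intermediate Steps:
x(U, c) = 9 - U - c (x(U, c) = 2 - ((U + c) - 7) = 2 - (-7 + U + c) = 2 + (7 - U - c) = 9 - U - c)
(17 + (5 - 2*(-4)))*x(5, -2) = (17 + (5 - 2*(-4)))*(9 - 1*5 - 1*(-2)) = (17 + (5 + 8))*(9 - 5 + 2) = (17 + 13)*6 = 30*6 = 180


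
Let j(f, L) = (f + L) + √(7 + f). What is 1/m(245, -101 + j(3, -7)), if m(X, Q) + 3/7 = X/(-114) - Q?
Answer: 65222934/6673915249 + 636804*√10/6673915249 ≈ 0.010075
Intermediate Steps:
j(f, L) = L + f + √(7 + f) (j(f, L) = (L + f) + √(7 + f) = L + f + √(7 + f))
m(X, Q) = -3/7 - Q - X/114 (m(X, Q) = -3/7 + (X/(-114) - Q) = -3/7 + (X*(-1/114) - Q) = -3/7 + (-X/114 - Q) = -3/7 + (-Q - X/114) = -3/7 - Q - X/114)
1/m(245, -101 + j(3, -7)) = 1/(-3/7 - (-101 + (-7 + 3 + √(7 + 3))) - 1/114*245) = 1/(-3/7 - (-101 + (-7 + 3 + √10)) - 245/114) = 1/(-3/7 - (-101 + (-4 + √10)) - 245/114) = 1/(-3/7 - (-105 + √10) - 245/114) = 1/(-3/7 + (105 - √10) - 245/114) = 1/(81733/798 - √10)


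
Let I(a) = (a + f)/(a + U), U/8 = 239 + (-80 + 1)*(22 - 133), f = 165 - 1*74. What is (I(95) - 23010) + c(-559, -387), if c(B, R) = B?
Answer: -566905095/24053 ≈ -23569.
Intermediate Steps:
f = 91 (f = 165 - 74 = 91)
U = 72064 (U = 8*(239 + (-80 + 1)*(22 - 133)) = 8*(239 - 79*(-111)) = 8*(239 + 8769) = 8*9008 = 72064)
I(a) = (91 + a)/(72064 + a) (I(a) = (a + 91)/(a + 72064) = (91 + a)/(72064 + a))
(I(95) - 23010) + c(-559, -387) = ((91 + 95)/(72064 + 95) - 23010) - 559 = (186/72159 - 23010) - 559 = ((1/72159)*186 - 23010) - 559 = (62/24053 - 23010) - 559 = -553459468/24053 - 559 = -566905095/24053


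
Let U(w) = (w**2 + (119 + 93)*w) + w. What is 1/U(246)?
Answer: 1/112914 ≈ 8.8563e-6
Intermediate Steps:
U(w) = w**2 + 213*w (U(w) = (w**2 + 212*w) + w = w**2 + 213*w)
1/U(246) = 1/(246*(213 + 246)) = 1/(246*459) = 1/112914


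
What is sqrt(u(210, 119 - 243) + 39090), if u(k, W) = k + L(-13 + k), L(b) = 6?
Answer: sqrt(39306) ≈ 198.26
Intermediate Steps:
u(k, W) = 6 + k (u(k, W) = k + 6 = 6 + k)
sqrt(u(210, 119 - 243) + 39090) = sqrt((6 + 210) + 39090) = sqrt(216 + 39090) = sqrt(39306)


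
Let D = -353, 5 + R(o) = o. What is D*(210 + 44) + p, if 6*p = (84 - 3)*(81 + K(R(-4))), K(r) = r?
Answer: -88690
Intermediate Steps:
R(o) = -5 + o
p = 972 (p = ((84 - 3)*(81 + (-5 - 4)))/6 = (81*(81 - 9))/6 = (81*72)/6 = (1/6)*5832 = 972)
D*(210 + 44) + p = -353*(210 + 44) + 972 = -353*254 + 972 = -89662 + 972 = -88690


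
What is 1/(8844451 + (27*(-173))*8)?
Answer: 1/8807083 ≈ 1.1354e-7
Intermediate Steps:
1/(8844451 + (27*(-173))*8) = 1/(8844451 - 4671*8) = 1/(8844451 - 37368) = 1/8807083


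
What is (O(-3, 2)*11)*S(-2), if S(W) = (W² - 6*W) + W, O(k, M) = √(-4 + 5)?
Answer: 154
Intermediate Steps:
O(k, M) = 1 (O(k, M) = √1 = 1)
S(W) = W² - 5*W
(O(-3, 2)*11)*S(-2) = (1*11)*(-2*(-5 - 2)) = 11*(-2*(-7)) = 11*14 = 154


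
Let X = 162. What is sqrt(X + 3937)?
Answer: sqrt(4099) ≈ 64.023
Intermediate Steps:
sqrt(X + 3937) = sqrt(162 + 3937) = sqrt(4099)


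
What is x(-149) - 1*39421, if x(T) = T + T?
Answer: -39719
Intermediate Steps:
x(T) = 2*T
x(-149) - 1*39421 = 2*(-149) - 1*39421 = -298 - 39421 = -39719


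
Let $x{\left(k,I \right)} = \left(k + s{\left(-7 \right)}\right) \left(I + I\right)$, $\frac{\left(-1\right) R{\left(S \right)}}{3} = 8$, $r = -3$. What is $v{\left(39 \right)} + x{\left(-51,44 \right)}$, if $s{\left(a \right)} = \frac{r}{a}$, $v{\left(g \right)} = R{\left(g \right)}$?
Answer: $- \frac{31320}{7} \approx -4474.3$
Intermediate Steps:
$R{\left(S \right)} = -24$ ($R{\left(S \right)} = \left(-3\right) 8 = -24$)
$v{\left(g \right)} = -24$
$s{\left(a \right)} = - \frac{3}{a}$
$x{\left(k,I \right)} = 2 I \left(\frac{3}{7} + k\right)$ ($x{\left(k,I \right)} = \left(k - \frac{3}{-7}\right) \left(I + I\right) = \left(k - - \frac{3}{7}\right) 2 I = \left(k + \frac{3}{7}\right) 2 I = \left(\frac{3}{7} + k\right) 2 I = 2 I \left(\frac{3}{7} + k\right)$)
$v{\left(39 \right)} + x{\left(-51,44 \right)} = -24 + \frac{2}{7} \cdot 44 \left(3 + 7 \left(-51\right)\right) = -24 + \frac{2}{7} \cdot 44 \left(3 - 357\right) = -24 + \frac{2}{7} \cdot 44 \left(-354\right) = -24 - \frac{31152}{7} = - \frac{31320}{7}$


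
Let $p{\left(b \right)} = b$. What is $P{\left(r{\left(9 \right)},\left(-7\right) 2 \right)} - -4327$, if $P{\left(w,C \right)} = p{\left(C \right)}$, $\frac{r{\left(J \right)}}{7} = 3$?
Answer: $4313$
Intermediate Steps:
$r{\left(J \right)} = 21$ ($r{\left(J \right)} = 7 \cdot 3 = 21$)
$P{\left(w,C \right)} = C$
$P{\left(r{\left(9 \right)},\left(-7\right) 2 \right)} - -4327 = \left(-7\right) 2 - -4327 = -14 + 4327 = 4313$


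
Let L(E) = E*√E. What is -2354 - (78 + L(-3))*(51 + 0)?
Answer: -6332 + 153*I*√3 ≈ -6332.0 + 265.0*I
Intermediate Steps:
L(E) = E^(3/2)
-2354 - (78 + L(-3))*(51 + 0) = -2354 - (78 + (-3)^(3/2))*(51 + 0) = -2354 - (78 - 3*I*√3)*51 = -2354 - (3978 - 153*I*√3) = -2354 + (-3978 + 153*I*√3) = -6332 + 153*I*√3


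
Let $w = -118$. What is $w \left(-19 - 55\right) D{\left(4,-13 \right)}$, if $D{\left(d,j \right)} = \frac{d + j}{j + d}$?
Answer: $8732$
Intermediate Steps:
$D{\left(d,j \right)} = 1$ ($D{\left(d,j \right)} = \frac{d + j}{d + j} = 1$)
$w \left(-19 - 55\right) D{\left(4,-13 \right)} = - 118 \left(-19 - 55\right) 1 = \left(-118\right) \left(-74\right) 1 = 8732 \cdot 1 = 8732$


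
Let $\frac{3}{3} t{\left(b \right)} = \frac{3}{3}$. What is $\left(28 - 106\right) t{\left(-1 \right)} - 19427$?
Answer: $-19505$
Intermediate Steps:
$t{\left(b \right)} = 1$ ($t{\left(b \right)} = \frac{3}{3} = 3 \cdot \frac{1}{3} = 1$)
$\left(28 - 106\right) t{\left(-1 \right)} - 19427 = \left(28 - 106\right) 1 - 19427 = \left(-78\right) 1 - 19427 = -78 - 19427 = -19505$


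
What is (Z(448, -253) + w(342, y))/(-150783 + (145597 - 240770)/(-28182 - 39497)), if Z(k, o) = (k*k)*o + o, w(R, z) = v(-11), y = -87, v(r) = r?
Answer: 859157427326/2551186871 ≈ 336.77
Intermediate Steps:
w(R, z) = -11
Z(k, o) = o + o*k**2 (Z(k, o) = k**2*o + o = o*k**2 + o = o + o*k**2)
(Z(448, -253) + w(342, y))/(-150783 + (145597 - 240770)/(-28182 - 39497)) = (-253*(1 + 448**2) - 11)/(-150783 + (145597 - 240770)/(-28182 - 39497)) = (-253*(1 + 200704) - 11)/(-150783 - 95173/(-67679)) = (-253*200705 - 11)/(-150783 - 95173*(-1/67679)) = (-50778365 - 11)/(-150783 + 95173/67679) = -50778376/(-10204747484/67679) = -50778376*(-67679/10204747484) = 859157427326/2551186871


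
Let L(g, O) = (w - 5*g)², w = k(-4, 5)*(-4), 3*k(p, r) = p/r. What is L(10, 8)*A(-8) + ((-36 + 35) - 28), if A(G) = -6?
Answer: -1079687/75 ≈ -14396.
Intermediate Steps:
k(p, r) = p/(3*r) (k(p, r) = (p/r)/3 = p/(3*r))
w = 16/15 (w = ((⅓)*(-4)/5)*(-4) = ((⅓)*(-4)*(⅕))*(-4) = -4/15*(-4) = 16/15 ≈ 1.0667)
L(g, O) = (16/15 - 5*g)²
L(10, 8)*A(-8) + ((-36 + 35) - 28) = ((-16 + 75*10)²/225)*(-6) + ((-36 + 35) - 28) = ((-16 + 750)²/225)*(-6) + (-1 - 28) = ((1/225)*734²)*(-6) - 29 = ((1/225)*538756)*(-6) - 29 = (538756/225)*(-6) - 29 = -1077512/75 - 29 = -1079687/75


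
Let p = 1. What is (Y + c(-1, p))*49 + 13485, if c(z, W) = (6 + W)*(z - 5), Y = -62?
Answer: 8389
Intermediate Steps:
c(z, W) = (-5 + z)*(6 + W) (c(z, W) = (6 + W)*(-5 + z) = (-5 + z)*(6 + W))
(Y + c(-1, p))*49 + 13485 = (-62 + (-30 - 5*1 + 6*(-1) + 1*(-1)))*49 + 13485 = (-62 + (-30 - 5 - 6 - 1))*49 + 13485 = (-62 - 42)*49 + 13485 = -104*49 + 13485 = -5096 + 13485 = 8389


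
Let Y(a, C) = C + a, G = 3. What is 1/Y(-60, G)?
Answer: -1/57 ≈ -0.017544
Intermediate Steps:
1/Y(-60, G) = 1/(3 - 60) = 1/(-57) = -1/57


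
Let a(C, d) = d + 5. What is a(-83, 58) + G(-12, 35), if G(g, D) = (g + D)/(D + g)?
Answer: 64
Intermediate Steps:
G(g, D) = 1 (G(g, D) = (D + g)/(D + g) = 1)
a(C, d) = 5 + d
a(-83, 58) + G(-12, 35) = (5 + 58) + 1 = 63 + 1 = 64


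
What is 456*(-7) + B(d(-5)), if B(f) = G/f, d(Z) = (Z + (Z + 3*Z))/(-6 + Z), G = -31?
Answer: -80141/25 ≈ -3205.6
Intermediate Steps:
d(Z) = 5*Z/(-6 + Z) (d(Z) = (Z + 4*Z)/(-6 + Z) = (5*Z)/(-6 + Z) = 5*Z/(-6 + Z))
B(f) = -31/f
456*(-7) + B(d(-5)) = 456*(-7) - 31/(5*(-5)/(-6 - 5)) = -3192 - 31/(5*(-5)/(-11)) = -3192 - 31/(5*(-5)*(-1/11)) = -3192 - 31/25/11 = -3192 - 31*11/25 = -3192 - 341/25 = -80141/25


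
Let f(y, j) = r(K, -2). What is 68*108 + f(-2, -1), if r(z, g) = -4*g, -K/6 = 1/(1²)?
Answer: 7352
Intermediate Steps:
K = -6 (K = -6/(1²) = -6/1 = -6*1 = -6)
f(y, j) = 8 (f(y, j) = -4*(-2) = 8)
68*108 + f(-2, -1) = 68*108 + 8 = 7344 + 8 = 7352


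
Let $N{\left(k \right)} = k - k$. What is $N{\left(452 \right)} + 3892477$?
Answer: $3892477$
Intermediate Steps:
$N{\left(k \right)} = 0$
$N{\left(452 \right)} + 3892477 = 0 + 3892477 = 3892477$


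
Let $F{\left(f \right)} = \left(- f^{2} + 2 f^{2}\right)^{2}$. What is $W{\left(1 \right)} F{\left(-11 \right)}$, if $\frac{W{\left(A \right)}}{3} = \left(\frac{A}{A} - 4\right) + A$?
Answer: $-87846$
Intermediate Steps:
$W{\left(A \right)} = -9 + 3 A$ ($W{\left(A \right)} = 3 \left(\left(\frac{A}{A} - 4\right) + A\right) = 3 \left(\left(1 - 4\right) + A\right) = 3 \left(-3 + A\right) = -9 + 3 A$)
$F{\left(f \right)} = f^{4}$ ($F{\left(f \right)} = \left(f^{2}\right)^{2} = f^{4}$)
$W{\left(1 \right)} F{\left(-11 \right)} = \left(-9 + 3 \cdot 1\right) \left(-11\right)^{4} = \left(-9 + 3\right) 14641 = \left(-6\right) 14641 = -87846$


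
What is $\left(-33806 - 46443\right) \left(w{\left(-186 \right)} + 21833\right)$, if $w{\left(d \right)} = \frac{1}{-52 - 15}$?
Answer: $- \frac{117389039690}{67} \approx -1.7521 \cdot 10^{9}$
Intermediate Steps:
$w{\left(d \right)} = - \frac{1}{67}$ ($w{\left(d \right)} = \frac{1}{-52 - 15} = \frac{1}{-67} = - \frac{1}{67}$)
$\left(-33806 - 46443\right) \left(w{\left(-186 \right)} + 21833\right) = \left(-33806 - 46443\right) \left(- \frac{1}{67} + 21833\right) = \left(-80249\right) \frac{1462810}{67} = - \frac{117389039690}{67}$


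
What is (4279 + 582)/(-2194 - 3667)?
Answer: -4861/5861 ≈ -0.82938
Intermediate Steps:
(4279 + 582)/(-2194 - 3667) = 4861/(-5861) = 4861*(-1/5861) = -4861/5861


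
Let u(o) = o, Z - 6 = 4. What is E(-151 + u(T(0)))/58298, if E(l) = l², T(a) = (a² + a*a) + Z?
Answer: 19881/58298 ≈ 0.34102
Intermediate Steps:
Z = 10 (Z = 6 + 4 = 10)
T(a) = 10 + 2*a² (T(a) = (a² + a*a) + 10 = (a² + a²) + 10 = 2*a² + 10 = 10 + 2*a²)
E(-151 + u(T(0)))/58298 = (-151 + (10 + 2*0²))²/58298 = (-151 + (10 + 2*0))²*(1/58298) = (-151 + (10 + 0))²*(1/58298) = (-151 + 10)²*(1/58298) = (-141)²*(1/58298) = 19881*(1/58298) = 19881/58298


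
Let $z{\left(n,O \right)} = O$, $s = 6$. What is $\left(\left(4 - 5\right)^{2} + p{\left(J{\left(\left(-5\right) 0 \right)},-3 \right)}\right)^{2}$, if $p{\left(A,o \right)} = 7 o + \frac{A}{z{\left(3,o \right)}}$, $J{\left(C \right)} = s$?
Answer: $484$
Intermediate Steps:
$J{\left(C \right)} = 6$
$p{\left(A,o \right)} = 7 o + \frac{A}{o}$
$\left(\left(4 - 5\right)^{2} + p{\left(J{\left(\left(-5\right) 0 \right)},-3 \right)}\right)^{2} = \left(\left(4 - 5\right)^{2} + \left(7 \left(-3\right) + \frac{6}{-3}\right)\right)^{2} = \left(\left(-1\right)^{2} + \left(-21 + 6 \left(- \frac{1}{3}\right)\right)\right)^{2} = \left(1 - 23\right)^{2} = \left(-22\right)^{2} = 484$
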